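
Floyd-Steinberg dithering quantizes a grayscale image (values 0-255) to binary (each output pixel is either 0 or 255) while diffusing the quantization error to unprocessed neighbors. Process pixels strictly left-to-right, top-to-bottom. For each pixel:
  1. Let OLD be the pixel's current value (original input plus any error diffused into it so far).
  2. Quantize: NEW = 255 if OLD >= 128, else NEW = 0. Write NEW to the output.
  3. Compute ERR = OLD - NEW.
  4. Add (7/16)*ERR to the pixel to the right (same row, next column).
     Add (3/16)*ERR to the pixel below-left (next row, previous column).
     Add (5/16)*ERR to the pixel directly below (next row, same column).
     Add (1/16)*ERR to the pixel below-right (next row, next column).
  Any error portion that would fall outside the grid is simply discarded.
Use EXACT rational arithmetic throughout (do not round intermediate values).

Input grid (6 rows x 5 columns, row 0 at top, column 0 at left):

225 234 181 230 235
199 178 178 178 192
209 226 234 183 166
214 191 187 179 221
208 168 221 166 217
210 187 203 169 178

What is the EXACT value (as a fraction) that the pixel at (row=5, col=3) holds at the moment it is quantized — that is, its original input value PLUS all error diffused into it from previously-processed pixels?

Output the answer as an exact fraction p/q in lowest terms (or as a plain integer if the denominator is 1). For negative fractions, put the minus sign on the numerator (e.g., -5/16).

Answer: 45808339858778921/562949953421312

Derivation:
(0,0): OLD=225 → NEW=255, ERR=-30
(0,1): OLD=1767/8 → NEW=255, ERR=-273/8
(0,2): OLD=21257/128 → NEW=255, ERR=-11383/128
(0,3): OLD=391359/2048 → NEW=255, ERR=-130881/2048
(0,4): OLD=6784313/32768 → NEW=255, ERR=-1571527/32768
(1,0): OLD=23453/128 → NEW=255, ERR=-9187/128
(1,1): OLD=120203/1024 → NEW=0, ERR=120203/1024
(1,2): OLD=6142375/32768 → NEW=255, ERR=-2213465/32768
(1,3): OLD=14932475/131072 → NEW=0, ERR=14932475/131072
(1,4): OLD=467373585/2097152 → NEW=255, ERR=-67400175/2097152
(2,0): OLD=3417385/16384 → NEW=255, ERR=-760535/16384
(2,1): OLD=118081811/524288 → NEW=255, ERR=-15611629/524288
(2,2): OLD=1917309305/8388608 → NEW=255, ERR=-221785735/8388608
(2,3): OLD=26412286939/134217728 → NEW=255, ERR=-7813233701/134217728
(2,4): OLD=295512448061/2147483648 → NEW=255, ERR=-252095882179/2147483648
(3,0): OLD=1626641625/8388608 → NEW=255, ERR=-512453415/8388608
(3,1): OLD=9872365349/67108864 → NEW=255, ERR=-7240394971/67108864
(3,2): OLD=255034775655/2147483648 → NEW=0, ERR=255034775655/2147483648
(3,3): OLD=812189138335/4294967296 → NEW=255, ERR=-283027522145/4294967296
(3,4): OLD=10434829403419/68719476736 → NEW=255, ERR=-7088637164261/68719476736
(4,0): OLD=181118977879/1073741824 → NEW=255, ERR=-92685187241/1073741824
(4,1): OLD=3950296481815/34359738368 → NEW=0, ERR=3950296481815/34359738368
(4,2): OLD=159051149537721/549755813888 → NEW=255, ERR=18863416996281/549755813888
(4,3): OLD=1306219357113111/8796093022208 → NEW=255, ERR=-936784363549929/8796093022208
(4,4): OLD=18866176277776673/140737488355328 → NEW=255, ERR=-17021883252831967/140737488355328
(5,0): OLD=112469980403365/549755813888 → NEW=255, ERR=-27717752138075/549755813888
(5,1): OLD=888002141926511/4398046511104 → NEW=255, ERR=-233499718405009/4398046511104
(5,2): OLD=25010710246858791/140737488355328 → NEW=255, ERR=-10877349283749849/140737488355328
(5,3): OLD=45808339858778921/562949953421312 → NEW=0, ERR=45808339858778921/562949953421312
Target (5,3): original=169, with diffused error = 45808339858778921/562949953421312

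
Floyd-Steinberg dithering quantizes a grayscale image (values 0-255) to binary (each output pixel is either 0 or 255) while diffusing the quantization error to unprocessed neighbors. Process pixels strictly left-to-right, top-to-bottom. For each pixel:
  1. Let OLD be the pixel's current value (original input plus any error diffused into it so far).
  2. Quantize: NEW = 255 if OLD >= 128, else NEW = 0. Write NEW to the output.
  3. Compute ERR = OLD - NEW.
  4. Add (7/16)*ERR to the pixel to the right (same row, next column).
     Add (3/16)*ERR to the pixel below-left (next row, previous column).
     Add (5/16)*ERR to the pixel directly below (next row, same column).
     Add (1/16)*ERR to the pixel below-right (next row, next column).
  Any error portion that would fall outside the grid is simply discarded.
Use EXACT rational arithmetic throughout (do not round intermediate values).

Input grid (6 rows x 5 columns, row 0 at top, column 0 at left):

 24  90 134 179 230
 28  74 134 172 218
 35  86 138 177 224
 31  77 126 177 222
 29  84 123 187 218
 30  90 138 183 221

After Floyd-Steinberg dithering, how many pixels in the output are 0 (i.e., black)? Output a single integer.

(0,0): OLD=24 → NEW=0, ERR=24
(0,1): OLD=201/2 → NEW=0, ERR=201/2
(0,2): OLD=5695/32 → NEW=255, ERR=-2465/32
(0,3): OLD=74393/512 → NEW=255, ERR=-56167/512
(0,4): OLD=1490991/8192 → NEW=255, ERR=-597969/8192
(1,0): OLD=1739/32 → NEW=0, ERR=1739/32
(1,1): OLD=29757/256 → NEW=0, ERR=29757/256
(1,2): OLD=1200081/8192 → NEW=255, ERR=-888879/8192
(1,3): OLD=2350981/32768 → NEW=0, ERR=2350981/32768
(1,4): OLD=115197583/524288 → NEW=255, ERR=-18495857/524288
(2,0): OLD=302191/4096 → NEW=0, ERR=302191/4096
(2,1): OLD=18042533/131072 → NEW=255, ERR=-15380827/131072
(2,2): OLD=154078223/2097152 → NEW=0, ERR=154078223/2097152
(2,3): OLD=7320492637/33554432 → NEW=255, ERR=-1235887523/33554432
(2,4): OLD=108096601931/536870912 → NEW=255, ERR=-28805480629/536870912
(3,0): OLD=67219791/2097152 → NEW=0, ERR=67219791/2097152
(3,1): OLD=1220360051/16777216 → NEW=0, ERR=1220360051/16777216
(3,2): OLD=89411879185/536870912 → NEW=255, ERR=-47490203375/536870912
(3,3): OLD=130267947565/1073741824 → NEW=0, ERR=130267947565/1073741824
(3,4): OLD=4398203384777/17179869184 → NEW=255, ERR=17336742857/17179869184
(4,0): OLD=14134500017/268435456 → NEW=0, ERR=14134500017/268435456
(4,1): OLD=989432770497/8589934592 → NEW=0, ERR=989432770497/8589934592
(4,2): OLD=23783059488207/137438953472 → NEW=255, ERR=-11263873647153/137438953472
(4,3): OLD=404000309464321/2199023255552 → NEW=255, ERR=-156750620701439/2199023255552
(4,4): OLD=6850823042496903/35184372088832 → NEW=255, ERR=-2121191840155257/35184372088832
(5,0): OLD=9352986918371/137438953472 → NEW=0, ERR=9352986918371/137438953472
(5,1): OLD=157991433067641/1099511627776 → NEW=255, ERR=-122384032015239/1099511627776
(5,2): OLD=2023999935416145/35184372088832 → NEW=0, ERR=2023999935416145/35184372088832
(5,3): OLD=23850166048440263/140737488355328 → NEW=255, ERR=-12037893482168377/140737488355328
(5,4): OLD=360926627921263933/2251799813685248 → NEW=255, ERR=-213282324568474307/2251799813685248
Output grid:
  Row 0: ..###  (2 black, running=2)
  Row 1: ..#.#  (3 black, running=5)
  Row 2: .#.##  (2 black, running=7)
  Row 3: ..#.#  (3 black, running=10)
  Row 4: ..###  (2 black, running=12)
  Row 5: .#.##  (2 black, running=14)

Answer: 14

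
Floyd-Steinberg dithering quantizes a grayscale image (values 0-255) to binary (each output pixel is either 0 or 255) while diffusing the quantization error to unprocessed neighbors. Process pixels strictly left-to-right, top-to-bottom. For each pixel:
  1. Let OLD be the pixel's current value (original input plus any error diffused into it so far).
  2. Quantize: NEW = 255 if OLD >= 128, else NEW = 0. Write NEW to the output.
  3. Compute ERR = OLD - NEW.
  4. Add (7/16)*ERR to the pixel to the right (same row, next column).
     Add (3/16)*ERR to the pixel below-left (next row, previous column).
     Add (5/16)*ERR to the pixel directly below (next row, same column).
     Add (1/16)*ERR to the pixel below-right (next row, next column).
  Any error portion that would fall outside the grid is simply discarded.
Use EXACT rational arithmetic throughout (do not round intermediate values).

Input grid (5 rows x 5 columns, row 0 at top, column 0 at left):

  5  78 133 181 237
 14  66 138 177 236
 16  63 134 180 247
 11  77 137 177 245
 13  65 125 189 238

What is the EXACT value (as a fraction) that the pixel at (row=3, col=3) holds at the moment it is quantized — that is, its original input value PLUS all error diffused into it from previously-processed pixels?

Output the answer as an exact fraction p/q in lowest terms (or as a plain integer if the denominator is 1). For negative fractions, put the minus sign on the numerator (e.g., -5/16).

Answer: 642842133827/8589934592

Derivation:
(0,0): OLD=5 → NEW=0, ERR=5
(0,1): OLD=1283/16 → NEW=0, ERR=1283/16
(0,2): OLD=43029/256 → NEW=255, ERR=-22251/256
(0,3): OLD=585619/4096 → NEW=255, ERR=-458861/4096
(0,4): OLD=12320005/65536 → NEW=255, ERR=-4391675/65536
(1,0): OLD=7833/256 → NEW=0, ERR=7833/256
(1,1): OLD=181167/2048 → NEW=0, ERR=181167/2048
(1,2): OLD=8752091/65536 → NEW=255, ERR=-7959589/65536
(1,3): OLD=18575167/262144 → NEW=0, ERR=18575167/262144
(1,4): OLD=1002681309/4194304 → NEW=255, ERR=-66866211/4194304
(2,0): OLD=1381109/32768 → NEW=0, ERR=1381109/32768
(2,1): OLD=92509015/1048576 → NEW=0, ERR=92509015/1048576
(2,2): OLD=2574602437/16777216 → NEW=255, ERR=-1703587643/16777216
(2,3): OLD=39497272703/268435456 → NEW=255, ERR=-28953768577/268435456
(2,4): OLD=855804325561/4294967296 → NEW=255, ERR=-239412334919/4294967296
(3,0): OLD=683053861/16777216 → NEW=0, ERR=683053861/16777216
(3,1): OLD=14223996609/134217728 → NEW=0, ERR=14223996609/134217728
(3,2): OLD=588080462747/4294967296 → NEW=255, ERR=-507136197733/4294967296
(3,3): OLD=642842133827/8589934592 → NEW=0, ERR=642842133827/8589934592
Target (3,3): original=177, with diffused error = 642842133827/8589934592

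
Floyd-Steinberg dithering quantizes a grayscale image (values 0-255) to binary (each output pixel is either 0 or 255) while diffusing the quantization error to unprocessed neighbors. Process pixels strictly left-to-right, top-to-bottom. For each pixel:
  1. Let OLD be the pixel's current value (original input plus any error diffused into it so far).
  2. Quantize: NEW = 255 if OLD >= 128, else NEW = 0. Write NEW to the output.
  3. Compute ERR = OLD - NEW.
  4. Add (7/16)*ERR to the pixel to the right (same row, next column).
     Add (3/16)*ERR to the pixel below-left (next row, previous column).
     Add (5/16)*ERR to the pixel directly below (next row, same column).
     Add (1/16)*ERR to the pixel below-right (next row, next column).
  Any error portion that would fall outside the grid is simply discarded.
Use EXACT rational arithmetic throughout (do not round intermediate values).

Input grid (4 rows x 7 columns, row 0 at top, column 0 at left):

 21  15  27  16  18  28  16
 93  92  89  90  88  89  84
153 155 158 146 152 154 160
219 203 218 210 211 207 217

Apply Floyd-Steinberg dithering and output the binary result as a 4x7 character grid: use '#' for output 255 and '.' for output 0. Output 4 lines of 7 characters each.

(0,0): OLD=21 → NEW=0, ERR=21
(0,1): OLD=387/16 → NEW=0, ERR=387/16
(0,2): OLD=9621/256 → NEW=0, ERR=9621/256
(0,3): OLD=132883/4096 → NEW=0, ERR=132883/4096
(0,4): OLD=2109829/65536 → NEW=0, ERR=2109829/65536
(0,5): OLD=44128931/1048576 → NEW=0, ERR=44128931/1048576
(0,6): OLD=577337973/16777216 → NEW=0, ERR=577337973/16777216
(1,0): OLD=26649/256 → NEW=0, ERR=26649/256
(1,1): OLD=314287/2048 → NEW=255, ERR=-207953/2048
(1,2): OLD=4188763/65536 → NEW=0, ERR=4188763/65536
(1,3): OLD=35779071/262144 → NEW=255, ERR=-31067649/262144
(1,4): OLD=941691997/16777216 → NEW=0, ERR=941691997/16777216
(1,5): OLD=18142522093/134217728 → NEW=255, ERR=-16082998547/134217728
(1,6): OLD=96549658691/2147483648 → NEW=0, ERR=96549658691/2147483648
(2,0): OLD=5455605/32768 → NEW=255, ERR=-2900235/32768
(2,1): OLD=108041943/1048576 → NEW=0, ERR=108041943/1048576
(2,2): OLD=3262911045/16777216 → NEW=255, ERR=-1015279035/16777216
(2,3): OLD=13020187485/134217728 → NEW=0, ERR=13020187485/134217728
(2,4): OLD=195535437421/1073741824 → NEW=255, ERR=-78268727699/1073741824
(2,5): OLD=3319183188815/34359738368 → NEW=0, ERR=3319183188815/34359738368
(2,6): OLD=114801937611033/549755813888 → NEW=255, ERR=-25385794930407/549755813888
(3,0): OLD=3534298533/16777216 → NEW=255, ERR=-743891547/16777216
(3,1): OLD=26698877377/134217728 → NEW=255, ERR=-7526643263/134217728
(3,2): OLD=213871851091/1073741824 → NEW=255, ERR=-59932314029/1073741824
(3,3): OLD=852317447125/4294967296 → NEW=255, ERR=-242899213355/4294967296
(3,4): OLD=103163841913253/549755813888 → NEW=255, ERR=-37023890628187/549755813888
(3,5): OLD=855463851465919/4398046511104 → NEW=255, ERR=-266038008865601/4398046511104
(3,6): OLD=12817175075445921/70368744177664 → NEW=255, ERR=-5126854689858399/70368744177664
Row 0: .......
Row 1: .#.#.#.
Row 2: #.#.#.#
Row 3: #######

Answer: .......
.#.#.#.
#.#.#.#
#######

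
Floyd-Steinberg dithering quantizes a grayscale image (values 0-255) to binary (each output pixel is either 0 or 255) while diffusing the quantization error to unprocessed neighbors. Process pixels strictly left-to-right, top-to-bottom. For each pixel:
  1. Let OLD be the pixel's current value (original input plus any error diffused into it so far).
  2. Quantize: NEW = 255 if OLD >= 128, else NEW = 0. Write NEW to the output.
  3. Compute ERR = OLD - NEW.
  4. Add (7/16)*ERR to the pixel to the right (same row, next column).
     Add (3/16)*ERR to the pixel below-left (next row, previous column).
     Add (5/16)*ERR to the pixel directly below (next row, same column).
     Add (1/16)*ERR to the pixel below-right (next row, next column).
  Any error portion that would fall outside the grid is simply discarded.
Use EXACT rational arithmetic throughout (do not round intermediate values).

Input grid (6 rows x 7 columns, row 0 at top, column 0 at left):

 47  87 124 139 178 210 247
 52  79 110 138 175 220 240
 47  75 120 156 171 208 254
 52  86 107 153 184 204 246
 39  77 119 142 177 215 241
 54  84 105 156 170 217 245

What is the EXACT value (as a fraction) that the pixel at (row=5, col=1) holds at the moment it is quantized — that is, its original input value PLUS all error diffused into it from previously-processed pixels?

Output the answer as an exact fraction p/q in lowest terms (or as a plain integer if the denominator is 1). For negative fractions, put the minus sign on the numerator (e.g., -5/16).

Answer: 530124955559309/4398046511104

Derivation:
(0,0): OLD=47 → NEW=0, ERR=47
(0,1): OLD=1721/16 → NEW=0, ERR=1721/16
(0,2): OLD=43791/256 → NEW=255, ERR=-21489/256
(0,3): OLD=418921/4096 → NEW=0, ERR=418921/4096
(0,4): OLD=14597855/65536 → NEW=255, ERR=-2113825/65536
(0,5): OLD=205404185/1048576 → NEW=255, ERR=-61982695/1048576
(0,6): OLD=3710093487/16777216 → NEW=255, ERR=-568096593/16777216
(1,0): OLD=22235/256 → NEW=0, ERR=22235/256
(1,1): OLD=282237/2048 → NEW=255, ERR=-240003/2048
(1,2): OLD=3827137/65536 → NEW=0, ERR=3827137/65536
(1,3): OLD=48291117/262144 → NEW=255, ERR=-18555603/262144
(1,4): OLD=2168645607/16777216 → NEW=255, ERR=-2109544473/16777216
(1,5): OLD=18542472215/134217728 → NEW=255, ERR=-15683048425/134217728
(1,6): OLD=374957087865/2147483648 → NEW=255, ERR=-172651242375/2147483648
(2,0): OLD=1709487/32768 → NEW=0, ERR=1709487/32768
(2,1): OLD=81349109/1048576 → NEW=0, ERR=81349109/1048576
(2,2): OLD=2543331871/16777216 → NEW=255, ERR=-1734858209/16777216
(2,3): OLD=9222622183/134217728 → NEW=0, ERR=9222622183/134217728
(2,4): OLD=145423333079/1073741824 → NEW=255, ERR=-128380832041/1073741824
(2,5): OLD=3306874638301/34359738368 → NEW=0, ERR=3306874638301/34359738368
(2,6): OLD=144959139408859/549755813888 → NEW=255, ERR=4771406867419/549755813888
(3,0): OLD=1389980479/16777216 → NEW=0, ERR=1389980479/16777216
(3,1): OLD=17496962003/134217728 → NEW=255, ERR=-16728558637/134217728
(3,2): OLD=40683532009/1073741824 → NEW=0, ERR=40683532009/1073741824
(3,3): OLD=696509043759/4294967296 → NEW=255, ERR=-398707616721/4294967296
(3,4): OLD=70568125286207/549755813888 → NEW=255, ERR=-69619607255233/549755813888
(3,5): OLD=760099465702573/4398046511104 → NEW=255, ERR=-361402394628947/4398046511104
(3,6): OLD=15395030533702003/70368744177664 → NEW=255, ERR=-2548999231602317/70368744177664
(4,0): OLD=89165405521/2147483648 → NEW=0, ERR=89165405521/2147483648
(4,1): OLD=2353591695389/34359738368 → NEW=0, ERR=2353591695389/34359738368
(4,2): OLD=74553955029459/549755813888 → NEW=255, ERR=-65633777511981/549755813888
(4,3): OLD=173203519245569/4398046511104 → NEW=0, ERR=173203519245569/4398046511104
(4,4): OLD=4695212140273523/35184372088832 → NEW=255, ERR=-4276802742378637/35184372088832
(4,5): OLD=136722742584070707/1125899906842624 → NEW=0, ERR=136722742584070707/1125899906842624
(4,6): OLD=5002090287320457301/18014398509481984 → NEW=255, ERR=408418667402551381/18014398509481984
(5,0): OLD=43880821477799/549755813888 → NEW=0, ERR=43880821477799/549755813888
(5,1): OLD=530124955559309/4398046511104 → NEW=0, ERR=530124955559309/4398046511104
Target (5,1): original=84, with diffused error = 530124955559309/4398046511104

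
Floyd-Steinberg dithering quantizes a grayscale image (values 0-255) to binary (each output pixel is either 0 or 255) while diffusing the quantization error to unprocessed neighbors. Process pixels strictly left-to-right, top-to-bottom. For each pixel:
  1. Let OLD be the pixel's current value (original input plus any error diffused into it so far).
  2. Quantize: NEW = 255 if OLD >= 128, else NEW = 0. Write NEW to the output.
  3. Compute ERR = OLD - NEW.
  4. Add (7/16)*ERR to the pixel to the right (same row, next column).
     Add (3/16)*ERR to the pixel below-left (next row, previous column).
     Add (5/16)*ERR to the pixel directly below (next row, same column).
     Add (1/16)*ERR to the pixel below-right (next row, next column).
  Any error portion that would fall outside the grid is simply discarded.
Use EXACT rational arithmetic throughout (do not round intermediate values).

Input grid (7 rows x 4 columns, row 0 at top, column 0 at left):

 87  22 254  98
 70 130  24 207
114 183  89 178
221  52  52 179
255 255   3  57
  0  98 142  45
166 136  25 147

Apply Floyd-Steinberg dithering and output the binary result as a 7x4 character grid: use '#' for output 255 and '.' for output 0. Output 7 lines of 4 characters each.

Answer: ..#.
.#.#
##.#
#..#
##..
..#.
#..#

Derivation:
(0,0): OLD=87 → NEW=0, ERR=87
(0,1): OLD=961/16 → NEW=0, ERR=961/16
(0,2): OLD=71751/256 → NEW=255, ERR=6471/256
(0,3): OLD=446705/4096 → NEW=0, ERR=446705/4096
(1,0): OLD=27763/256 → NEW=0, ERR=27763/256
(1,1): OLD=422693/2048 → NEW=255, ERR=-99547/2048
(1,2): OLD=2283017/65536 → NEW=0, ERR=2283017/65536
(1,3): OLD=270429327/1048576 → NEW=255, ERR=3042447/1048576
(2,0): OLD=4547431/32768 → NEW=255, ERR=-3808409/32768
(2,1): OLD=136600541/1048576 → NEW=255, ERR=-130786339/1048576
(2,2): OLD=89808561/2097152 → NEW=0, ERR=89808561/2097152
(2,3): OLD=6704829837/33554432 → NEW=255, ERR=-1851550323/33554432
(3,0): OLD=2706060279/16777216 → NEW=255, ERR=-1572129801/16777216
(3,1): OLD=-7303671959/268435456 → NEW=0, ERR=-7303671959/268435456
(3,2): OLD=151771564183/4294967296 → NEW=0, ERR=151771564183/4294967296
(3,3): OLD=12362123011233/68719476736 → NEW=255, ERR=-5161343556447/68719476736
(4,0): OLD=947535260523/4294967296 → NEW=255, ERR=-147681399957/4294967296
(4,1): OLD=7979126237377/34359738368 → NEW=255, ERR=-782607046463/34359738368
(4,2): OLD=-12870009323359/1099511627776 → NEW=0, ERR=-12870009323359/1099511627776
(4,3): OLD=538610575183287/17592186044416 → NEW=0, ERR=538610575183287/17592186044416
(5,0): OLD=-8255077137669/549755813888 → NEW=0, ERR=-8255077137669/549755813888
(5,1): OLD=1406829558632253/17592186044416 → NEW=0, ERR=1406829558632253/17592186044416
(5,2): OLD=1562587180475969/8796093022208 → NEW=255, ERR=-680416540187071/8796093022208
(5,3): OLD=5627675116103217/281474976710656 → NEW=0, ERR=5627675116103217/281474976710656
(6,0): OLD=49624522467838615/281474976710656 → NEW=255, ERR=-22151596593378665/281474976710656
(6,1): OLD=500428150506871697/4503599627370496 → NEW=0, ERR=500428150506871697/4503599627370496
(6,2): OLD=4192847334200209703/72057594037927936 → NEW=0, ERR=4192847334200209703/72057594037927936
(6,3): OLD=200458844368007605521/1152921504606846976 → NEW=255, ERR=-93536139306738373359/1152921504606846976
Row 0: ..#.
Row 1: .#.#
Row 2: ##.#
Row 3: #..#
Row 4: ##..
Row 5: ..#.
Row 6: #..#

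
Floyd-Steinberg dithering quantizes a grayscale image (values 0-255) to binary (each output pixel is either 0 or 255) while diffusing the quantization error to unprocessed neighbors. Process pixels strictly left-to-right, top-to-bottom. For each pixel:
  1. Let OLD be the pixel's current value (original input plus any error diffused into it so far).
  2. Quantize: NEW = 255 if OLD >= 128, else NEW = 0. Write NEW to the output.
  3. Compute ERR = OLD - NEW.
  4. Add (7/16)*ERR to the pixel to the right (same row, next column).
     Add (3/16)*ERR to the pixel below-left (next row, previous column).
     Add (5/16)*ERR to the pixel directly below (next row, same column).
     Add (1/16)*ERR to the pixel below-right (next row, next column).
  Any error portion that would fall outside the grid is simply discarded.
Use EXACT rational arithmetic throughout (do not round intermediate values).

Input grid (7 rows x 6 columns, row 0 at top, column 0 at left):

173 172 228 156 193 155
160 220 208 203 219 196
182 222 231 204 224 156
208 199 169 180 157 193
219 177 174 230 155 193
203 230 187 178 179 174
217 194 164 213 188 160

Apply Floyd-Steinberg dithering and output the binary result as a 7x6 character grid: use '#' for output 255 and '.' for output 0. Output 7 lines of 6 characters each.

Answer: ###.##
.#####
####.#
#.#.##
####.#
##.###
##.##.

Derivation:
(0,0): OLD=173 → NEW=255, ERR=-82
(0,1): OLD=1089/8 → NEW=255, ERR=-951/8
(0,2): OLD=22527/128 → NEW=255, ERR=-10113/128
(0,3): OLD=248697/2048 → NEW=0, ERR=248697/2048
(0,4): OLD=8065103/32768 → NEW=255, ERR=-290737/32768
(0,5): OLD=79229481/524288 → NEW=255, ERR=-54463959/524288
(1,0): OLD=14347/128 → NEW=0, ERR=14347/128
(1,1): OLD=217037/1024 → NEW=255, ERR=-44083/1024
(1,2): OLD=5892177/32768 → NEW=255, ERR=-2463663/32768
(1,3): OLD=26404861/131072 → NEW=255, ERR=-7018499/131072
(1,4): OLD=1517602775/8388608 → NEW=255, ERR=-621492265/8388608
(1,5): OLD=17524683441/134217728 → NEW=255, ERR=-16700837199/134217728
(2,0): OLD=3423519/16384 → NEW=255, ERR=-754401/16384
(2,1): OLD=95058885/524288 → NEW=255, ERR=-38634555/524288
(2,2): OLD=1363441039/8388608 → NEW=255, ERR=-775654001/8388608
(2,3): OLD=8604872151/67108864 → NEW=255, ERR=-8507888169/67108864
(2,4): OLD=254917067013/2147483648 → NEW=0, ERR=254917067013/2147483648
(2,5): OLD=5649369658739/34359738368 → NEW=255, ERR=-3112363625101/34359738368
(3,0): OLD=1508222639/8388608 → NEW=255, ERR=-630872401/8388608
(3,1): OLD=8244620675/67108864 → NEW=0, ERR=8244620675/67108864
(3,2): OLD=88839832697/536870912 → NEW=255, ERR=-48062249863/536870912
(3,3): OLD=4043931579819/34359738368 → NEW=0, ERR=4043931579819/34359738368
(3,4): OLD=60659709791179/274877906944 → NEW=255, ERR=-9434156479541/274877906944
(3,5): OLD=690918720859909/4398046511104 → NEW=255, ERR=-430583139471611/4398046511104
(4,0): OLD=234648425441/1073741824 → NEW=255, ERR=-39155739679/1073741824
(4,1): OLD=3057191155309/17179869184 → NEW=255, ERR=-1323675486611/17179869184
(4,2): OLD=78099175372855/549755813888 → NEW=255, ERR=-62088557168585/549755813888
(4,3): OLD=1806175338576307/8796093022208 → NEW=255, ERR=-436828382086733/8796093022208
(4,4): OLD=15698794631346147/140737488355328 → NEW=0, ERR=15698794631346147/140737488355328
(4,5): OLD=470765336027693141/2251799813685248 → NEW=255, ERR=-103443616462045099/2251799813685248
(5,0): OLD=48696729475479/274877906944 → NEW=255, ERR=-21397136795241/274877906944
(5,1): OLD=1305439991895303/8796093022208 → NEW=255, ERR=-937563728767737/8796093022208
(5,2): OLD=6399836326090173/70368744177664 → NEW=0, ERR=6399836326090173/70368744177664
(5,3): OLD=486673518093178607/2251799813685248 → NEW=255, ERR=-87535434396559633/2251799813685248
(5,4): OLD=833768910115748207/4503599627370496 → NEW=255, ERR=-314648994863728273/4503599627370496
(5,5): OLD=9803403662135988667/72057594037927936 → NEW=255, ERR=-8571282817535635013/72057594037927936
(6,0): OLD=24303801899564405/140737488355328 → NEW=255, ERR=-11584257631044235/140737488355328
(6,1): OLD=308197946053587153/2251799813685248 → NEW=255, ERR=-266011006436151087/2251799813685248
(6,2): OLD=1141999215119310313/9007199254740992 → NEW=0, ERR=1141999215119310313/9007199254740992
(6,3): OLD=35871105958618452773/144115188075855872 → NEW=255, ERR=-878267000724794587/144115188075855872
(6,4): OLD=319976812842310750597/2305843009213693952 → NEW=255, ERR=-268013154507181207163/2305843009213693952
(6,5): OLD=2494360485860857589123/36893488147419103232 → NEW=0, ERR=2494360485860857589123/36893488147419103232
Row 0: ###.##
Row 1: .#####
Row 2: ####.#
Row 3: #.#.##
Row 4: ####.#
Row 5: ##.###
Row 6: ##.##.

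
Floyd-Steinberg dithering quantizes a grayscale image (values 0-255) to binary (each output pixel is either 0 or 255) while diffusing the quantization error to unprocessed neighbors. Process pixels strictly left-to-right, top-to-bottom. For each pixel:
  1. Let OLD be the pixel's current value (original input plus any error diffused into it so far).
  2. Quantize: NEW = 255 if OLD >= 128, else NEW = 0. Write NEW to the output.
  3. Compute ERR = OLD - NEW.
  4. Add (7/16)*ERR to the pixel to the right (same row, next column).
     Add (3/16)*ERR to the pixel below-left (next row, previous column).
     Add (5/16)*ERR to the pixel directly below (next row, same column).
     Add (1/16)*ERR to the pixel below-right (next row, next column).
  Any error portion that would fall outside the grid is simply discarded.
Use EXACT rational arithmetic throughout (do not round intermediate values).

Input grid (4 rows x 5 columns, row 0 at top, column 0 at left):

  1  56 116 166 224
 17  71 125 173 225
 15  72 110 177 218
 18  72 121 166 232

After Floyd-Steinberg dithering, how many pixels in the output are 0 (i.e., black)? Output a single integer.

Answer: 10

Derivation:
(0,0): OLD=1 → NEW=0, ERR=1
(0,1): OLD=903/16 → NEW=0, ERR=903/16
(0,2): OLD=36017/256 → NEW=255, ERR=-29263/256
(0,3): OLD=475095/4096 → NEW=0, ERR=475095/4096
(0,4): OLD=18005729/65536 → NEW=255, ERR=1294049/65536
(1,0): OLD=7141/256 → NEW=0, ERR=7141/256
(1,1): OLD=162755/2048 → NEW=0, ERR=162755/2048
(1,2): OLD=9785983/65536 → NEW=255, ERR=-6925697/65536
(1,3): OLD=41830547/262144 → NEW=255, ERR=-25016173/262144
(1,4): OLD=824892249/4194304 → NEW=255, ERR=-244655271/4194304
(2,0): OLD=1265425/32768 → NEW=0, ERR=1265425/32768
(2,1): OLD=100305227/1048576 → NEW=0, ERR=100305227/1048576
(2,2): OLD=1776711073/16777216 → NEW=0, ERR=1776711073/16777216
(2,3): OLD=47236036179/268435456 → NEW=255, ERR=-21215005101/268435456
(2,4): OLD=683891586949/4294967296 → NEW=255, ERR=-411325073531/4294967296
(3,0): OLD=805373569/16777216 → NEW=0, ERR=805373569/16777216
(3,1): OLD=19483708397/134217728 → NEW=255, ERR=-14741812243/134217728
(3,2): OLD=417475680063/4294967296 → NEW=0, ERR=417475680063/4294967296
(3,3): OLD=1481678163079/8589934592 → NEW=255, ERR=-708755157881/8589934592
(3,4): OLD=22132420201795/137438953472 → NEW=255, ERR=-12914512933565/137438953472
Output grid:
  Row 0: ..#.#  (3 black, running=3)
  Row 1: ..###  (2 black, running=5)
  Row 2: ...##  (3 black, running=8)
  Row 3: .#.##  (2 black, running=10)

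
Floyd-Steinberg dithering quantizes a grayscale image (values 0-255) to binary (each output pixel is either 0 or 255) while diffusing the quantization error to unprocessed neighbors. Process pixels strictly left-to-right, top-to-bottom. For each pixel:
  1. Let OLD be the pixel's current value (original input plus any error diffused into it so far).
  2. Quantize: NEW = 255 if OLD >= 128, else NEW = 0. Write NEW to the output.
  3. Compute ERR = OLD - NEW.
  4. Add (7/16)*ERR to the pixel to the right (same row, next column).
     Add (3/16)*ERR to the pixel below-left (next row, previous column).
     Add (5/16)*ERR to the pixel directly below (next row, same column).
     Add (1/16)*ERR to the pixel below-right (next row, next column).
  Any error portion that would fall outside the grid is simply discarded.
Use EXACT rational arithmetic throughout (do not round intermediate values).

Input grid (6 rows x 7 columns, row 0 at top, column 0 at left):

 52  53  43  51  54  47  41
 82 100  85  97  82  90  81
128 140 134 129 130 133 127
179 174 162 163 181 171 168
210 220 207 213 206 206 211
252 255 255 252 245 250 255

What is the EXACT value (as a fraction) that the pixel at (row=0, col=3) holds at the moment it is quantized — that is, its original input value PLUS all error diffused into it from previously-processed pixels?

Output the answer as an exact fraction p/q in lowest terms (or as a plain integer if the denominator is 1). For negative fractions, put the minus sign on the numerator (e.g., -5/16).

(0,0): OLD=52 → NEW=0, ERR=52
(0,1): OLD=303/4 → NEW=0, ERR=303/4
(0,2): OLD=4873/64 → NEW=0, ERR=4873/64
(0,3): OLD=86335/1024 → NEW=0, ERR=86335/1024
Target (0,3): original=51, with diffused error = 86335/1024

Answer: 86335/1024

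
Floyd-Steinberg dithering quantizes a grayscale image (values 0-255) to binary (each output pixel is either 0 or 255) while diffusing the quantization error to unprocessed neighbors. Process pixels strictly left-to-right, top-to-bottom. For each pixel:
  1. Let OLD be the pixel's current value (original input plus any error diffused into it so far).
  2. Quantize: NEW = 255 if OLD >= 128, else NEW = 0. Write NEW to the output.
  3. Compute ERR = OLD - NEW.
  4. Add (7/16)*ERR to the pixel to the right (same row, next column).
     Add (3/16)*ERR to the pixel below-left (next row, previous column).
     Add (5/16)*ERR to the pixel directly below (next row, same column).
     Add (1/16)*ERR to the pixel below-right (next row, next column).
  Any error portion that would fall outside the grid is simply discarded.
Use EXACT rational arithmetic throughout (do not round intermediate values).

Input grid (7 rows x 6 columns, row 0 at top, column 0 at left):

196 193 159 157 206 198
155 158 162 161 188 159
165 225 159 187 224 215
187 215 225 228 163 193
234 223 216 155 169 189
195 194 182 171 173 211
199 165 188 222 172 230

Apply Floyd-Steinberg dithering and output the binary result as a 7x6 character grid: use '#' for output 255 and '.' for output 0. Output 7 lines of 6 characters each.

(0,0): OLD=196 → NEW=255, ERR=-59
(0,1): OLD=2675/16 → NEW=255, ERR=-1405/16
(0,2): OLD=30869/256 → NEW=0, ERR=30869/256
(0,3): OLD=859155/4096 → NEW=255, ERR=-185325/4096
(0,4): OLD=12203141/65536 → NEW=255, ERR=-4508539/65536
(0,5): OLD=176058275/1048576 → NEW=255, ERR=-91328605/1048576
(1,0): OLD=30745/256 → NEW=0, ERR=30745/256
(1,1): OLD=413743/2048 → NEW=255, ERR=-108497/2048
(1,2): OLD=10651739/65536 → NEW=255, ERR=-6059941/65536
(1,3): OLD=26487999/262144 → NEW=0, ERR=26487999/262144
(1,4): OLD=3213668445/16777216 → NEW=255, ERR=-1064521635/16777216
(1,5): OLD=26769111675/268435456 → NEW=0, ERR=26769111675/268435456
(2,0): OLD=6311029/32768 → NEW=255, ERR=-2044811/32768
(2,1): OLD=179633623/1048576 → NEW=255, ERR=-87753257/1048576
(2,2): OLD=1830814789/16777216 → NEW=0, ERR=1830814789/16777216
(2,3): OLD=33372191837/134217728 → NEW=255, ERR=-853328803/134217728
(2,4): OLD=972395386263/4294967296 → NEW=255, ERR=-122821274217/4294967296
(2,5): OLD=15783949974161/68719476736 → NEW=255, ERR=-1739516593519/68719476736
(3,0): OLD=2546909861/16777216 → NEW=255, ERR=-1731280219/16777216
(3,1): OLD=21509951041/134217728 → NEW=255, ERR=-12715569599/134217728
(3,2): OLD=226807510931/1073741824 → NEW=255, ERR=-46996654189/1073741824
(3,3): OLD=14315826533369/68719476736 → NEW=255, ERR=-3207640034311/68719476736
(3,4): OLD=70642879511129/549755813888 → NEW=255, ERR=-69544853030311/549755813888
(3,5): OLD=1125530195233431/8796093022208 → NEW=0, ERR=1125530195233431/8796093022208
(4,0): OLD=395113256075/2147483648 → NEW=255, ERR=-152495074165/2147483648
(4,1): OLD=5073926775823/34359738368 → NEW=255, ERR=-3687806508017/34359738368
(4,2): OLD=154692999409277/1099511627776 → NEW=255, ERR=-125682465673603/1099511627776
(4,3): OLD=1125006682352977/17592186044416 → NEW=0, ERR=1125006682352977/17592186044416
(4,4): OLD=50249166678338913/281474976710656 → NEW=255, ERR=-21526952382878367/281474976710656
(4,5): OLD=844969529378704903/4503599627370496 → NEW=255, ERR=-303448375600771577/4503599627370496
(5,0): OLD=83939358250909/549755813888 → NEW=255, ERR=-56248374290531/549755813888
(5,1): OLD=1580232936273261/17592186044416 → NEW=0, ERR=1580232936273261/17592186044416
(5,2): OLD=26861171088159103/140737488355328 → NEW=255, ERR=-9026888442449537/140737488355328
(5,3): OLD=636984064313221989/4503599627370496 → NEW=255, ERR=-511433840666254491/4503599627370496
(5,4): OLD=817678409643441189/9007199254740992 → NEW=0, ERR=817678409643441189/9007199254740992
(5,5): OLD=32408707319249853801/144115188075855872 → NEW=255, ERR=-4340665640093393559/144115188075855872
(6,0): OLD=51754479287755367/281474976710656 → NEW=255, ERR=-20021639773461913/281474976710656
(6,1): OLD=646400596712310235/4503599627370496 → NEW=255, ERR=-502017308267166245/4503599627370496
(6,2): OLD=1864660620038888419/18014398509481984 → NEW=0, ERR=1864660620038888419/18014398509481984
(6,3): OLD=70561719769854242679/288230376151711744 → NEW=255, ERR=-2937026148832252041/288230376151711744
(6,4): OLD=844703598027434896663/4611686018427387904 → NEW=255, ERR=-331276336671549018857/4611686018427387904
(6,5): OLD=14376215034434443274049/73786976294838206464 → NEW=255, ERR=-4439463920749299374271/73786976294838206464
Row 0: ##.###
Row 1: .##.#.
Row 2: ##.###
Row 3: #####.
Row 4: ###.##
Row 5: #.##.#
Row 6: ##.###

Answer: ##.###
.##.#.
##.###
#####.
###.##
#.##.#
##.###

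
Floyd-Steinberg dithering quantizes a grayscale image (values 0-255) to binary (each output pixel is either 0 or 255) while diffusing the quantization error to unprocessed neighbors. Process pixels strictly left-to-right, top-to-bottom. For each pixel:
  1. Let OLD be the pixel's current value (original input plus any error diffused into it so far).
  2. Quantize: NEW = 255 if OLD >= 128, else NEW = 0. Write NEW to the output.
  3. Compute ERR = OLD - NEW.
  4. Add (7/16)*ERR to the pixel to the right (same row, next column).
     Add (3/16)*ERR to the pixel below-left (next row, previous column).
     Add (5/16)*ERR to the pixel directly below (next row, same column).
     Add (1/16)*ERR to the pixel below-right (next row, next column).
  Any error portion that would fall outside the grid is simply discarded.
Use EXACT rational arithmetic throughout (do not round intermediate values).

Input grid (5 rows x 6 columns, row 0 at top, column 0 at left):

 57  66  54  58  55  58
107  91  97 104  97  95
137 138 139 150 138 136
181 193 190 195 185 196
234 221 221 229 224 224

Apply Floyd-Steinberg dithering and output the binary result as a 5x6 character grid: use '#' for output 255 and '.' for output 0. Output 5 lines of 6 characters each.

(0,0): OLD=57 → NEW=0, ERR=57
(0,1): OLD=1455/16 → NEW=0, ERR=1455/16
(0,2): OLD=24009/256 → NEW=0, ERR=24009/256
(0,3): OLD=405631/4096 → NEW=0, ERR=405631/4096
(0,4): OLD=6443897/65536 → NEW=0, ERR=6443897/65536
(0,5): OLD=105924687/1048576 → NEW=0, ERR=105924687/1048576
(1,0): OLD=36317/256 → NEW=255, ERR=-28963/256
(1,1): OLD=186507/2048 → NEW=0, ERR=186507/2048
(1,2): OLD=12478183/65536 → NEW=255, ERR=-4233497/65536
(1,3): OLD=34336475/262144 → NEW=255, ERR=-32510245/262144
(1,4): OLD=1654230449/16777216 → NEW=0, ERR=1654230449/16777216
(1,5): OLD=47204594055/268435456 → NEW=255, ERR=-21246447225/268435456
(2,0): OLD=3890217/32768 → NEW=0, ERR=3890217/32768
(2,1): OLD=208892627/1048576 → NEW=255, ERR=-58494253/1048576
(2,2): OLD=1289262137/16777216 → NEW=0, ERR=1289262137/16777216
(2,3): OLD=21382895537/134217728 → NEW=255, ERR=-12842625103/134217728
(2,4): OLD=448217338771/4294967296 → NEW=0, ERR=448217338771/4294967296
(2,5): OLD=11207137424437/68719476736 → NEW=255, ERR=-6316329143243/68719476736
(3,0): OLD=3483628057/16777216 → NEW=255, ERR=-794562023/16777216
(3,1): OLD=23713073061/134217728 → NEW=255, ERR=-10512447579/134217728
(3,2): OLD=169995052927/1073741824 → NEW=255, ERR=-103809112193/1073741824
(3,3): OLD=10113525929021/68719476736 → NEW=255, ERR=-7409940638659/68719476736
(3,4): OLD=80936521143581/549755813888 → NEW=255, ERR=-59251211397859/549755813888
(3,5): OLD=1113994406200723/8796093022208 → NEW=0, ERR=1113994406200723/8796093022208
(4,0): OLD=439191349975/2147483648 → NEW=255, ERR=-108416980265/2147483648
(4,1): OLD=5269028899051/34359738368 → NEW=255, ERR=-3492704384789/34359738368
(4,2): OLD=133263097373265/1099511627776 → NEW=0, ERR=133263097373265/1099511627776
(4,3): OLD=3906849235418613/17592186044416 → NEW=255, ERR=-579158205907467/17592186044416
(4,4): OLD=54303115151884869/281474976710656 → NEW=255, ERR=-17473003909332411/281474976710656
(4,5): OLD=1034397773922076099/4503599627370496 → NEW=255, ERR=-114020131057400381/4503599627370496
Row 0: ......
Row 1: #.##.#
Row 2: .#.#.#
Row 3: #####.
Row 4: ##.###

Answer: ......
#.##.#
.#.#.#
#####.
##.###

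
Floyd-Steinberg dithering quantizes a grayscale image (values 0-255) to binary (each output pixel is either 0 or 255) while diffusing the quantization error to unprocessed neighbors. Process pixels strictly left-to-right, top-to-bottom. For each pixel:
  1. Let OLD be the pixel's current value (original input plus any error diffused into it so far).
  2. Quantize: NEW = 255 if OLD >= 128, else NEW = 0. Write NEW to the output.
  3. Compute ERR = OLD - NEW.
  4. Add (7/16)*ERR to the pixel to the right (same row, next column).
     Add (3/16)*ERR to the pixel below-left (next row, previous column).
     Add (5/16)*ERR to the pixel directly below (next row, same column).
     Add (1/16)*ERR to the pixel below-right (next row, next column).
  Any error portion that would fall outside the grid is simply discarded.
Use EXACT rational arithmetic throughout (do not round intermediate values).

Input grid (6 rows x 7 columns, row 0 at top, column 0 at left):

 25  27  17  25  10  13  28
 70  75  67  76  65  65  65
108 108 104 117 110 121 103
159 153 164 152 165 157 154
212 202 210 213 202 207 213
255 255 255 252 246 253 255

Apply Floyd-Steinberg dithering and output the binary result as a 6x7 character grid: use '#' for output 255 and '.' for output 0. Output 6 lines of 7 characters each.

(0,0): OLD=25 → NEW=0, ERR=25
(0,1): OLD=607/16 → NEW=0, ERR=607/16
(0,2): OLD=8601/256 → NEW=0, ERR=8601/256
(0,3): OLD=162607/4096 → NEW=0, ERR=162607/4096
(0,4): OLD=1793609/65536 → NEW=0, ERR=1793609/65536
(0,5): OLD=26186751/1048576 → NEW=0, ERR=26186751/1048576
(0,6): OLD=653069305/16777216 → NEW=0, ERR=653069305/16777216
(1,0): OLD=21741/256 → NEW=0, ERR=21741/256
(1,1): OLD=270075/2048 → NEW=255, ERR=-252165/2048
(1,2): OLD=2191895/65536 → NEW=0, ERR=2191895/65536
(1,3): OLD=28906571/262144 → NEW=0, ERR=28906571/262144
(1,4): OLD=2163579393/16777216 → NEW=255, ERR=-2114610687/16777216
(1,5): OLD=3579670865/134217728 → NEW=0, ERR=3579670865/134217728
(1,6): OLD=194118809503/2147483648 → NEW=0, ERR=194118809503/2147483648
(2,0): OLD=3652089/32768 → NEW=0, ERR=3652089/32768
(2,1): OLD=136170435/1048576 → NEW=255, ERR=-131216445/1048576
(2,2): OLD=1219437321/16777216 → NEW=0, ERR=1219437321/16777216
(2,3): OLD=21705202689/134217728 → NEW=255, ERR=-12520317951/134217728
(2,4): OLD=44767862545/1073741824 → NEW=0, ERR=44767862545/1073741824
(2,5): OLD=5382338347931/34359738368 → NEW=255, ERR=-3379394935909/34359738368
(2,6): OLD=49414984780781/549755813888 → NEW=0, ERR=49414984780781/549755813888
(3,0): OLD=2858262249/16777216 → NEW=255, ERR=-1419927831/16777216
(3,1): OLD=13080997941/134217728 → NEW=0, ERR=13080997941/134217728
(3,2): OLD=219087568943/1073741824 → NEW=255, ERR=-54716596177/1073741824
(3,3): OLD=484964700217/4294967296 → NEW=0, ERR=484964700217/4294967296
(3,4): OLD=111687204307689/549755813888 → NEW=255, ERR=-28500528233751/549755813888
(3,5): OLD=541148705971531/4398046511104 → NEW=0, ERR=541148705971531/4398046511104
(3,6): OLD=16168864384595861/70368744177664 → NEW=255, ERR=-1775165380708459/70368744177664
(4,0): OLD=437712413959/2147483648 → NEW=255, ERR=-109895916281/2147483648
(4,1): OLD=6707825232219/34359738368 → NEW=255, ERR=-2053908051621/34359738368
(4,2): OLD=107304597444917/549755813888 → NEW=255, ERR=-32883135096523/549755813888
(4,3): OLD=920123397124823/4398046511104 → NEW=255, ERR=-201378463206697/4398046511104
(4,4): OLD=6892432961514005/35184372088832 → NEW=255, ERR=-2079581921138155/35184372088832
(4,5): OLD=238265466542165973/1125899906842624 → NEW=255, ERR=-48839009702703147/1125899906842624
(4,6): OLD=3491714652872775779/18014398509481984 → NEW=255, ERR=-1101956967045130141/18014398509481984
(5,0): OLD=125234335084097/549755813888 → NEW=255, ERR=-14953397457343/549755813888
(5,1): OLD=923617267237227/4398046511104 → NEW=255, ERR=-197884593094293/4398046511104
(5,2): OLD=7188238294777885/35184372088832 → NEW=255, ERR=-1783776587874275/35184372088832
(5,3): OLD=56489273604595441/281474976710656 → NEW=255, ERR=-15286845456621839/281474976710656
(5,4): OLD=3472707337476027899/18014398509481984 → NEW=255, ERR=-1120964282441878021/18014398509481984
(5,5): OLD=28398898784157773771/144115188075855872 → NEW=255, ERR=-8350474175185473589/144115188075855872
(5,6): OLD=479206976199442434181/2305843009213693952 → NEW=255, ERR=-108782991150049523579/2305843009213693952
Row 0: .......
Row 1: .#..#..
Row 2: .#.#.#.
Row 3: #.#.#.#
Row 4: #######
Row 5: #######

Answer: .......
.#..#..
.#.#.#.
#.#.#.#
#######
#######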